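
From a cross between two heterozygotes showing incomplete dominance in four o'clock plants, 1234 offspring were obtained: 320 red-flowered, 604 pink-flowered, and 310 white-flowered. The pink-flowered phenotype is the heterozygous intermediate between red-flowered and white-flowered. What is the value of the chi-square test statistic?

0.710

With incomplete dominance, a heterozygote × heterozygote cross gives a 1:2:1 phenotypic ratio.
Total ratio parts = 4. Expected numbers out of 1234:
  red-flowered: 1234 × 1/4 = 308.5
  pink-flowered: 1234 × 2/4 = 617
  white-flowered: 1234 × 1/4 = 308.5
χ² = Σ (O − E)² / E
  red-flowered: (320 − 308.5)² / 308.5 = 0.4287
  pink-flowered: (604 − 617)² / 617 = 0.2739
  white-flowered: (310 − 308.5)² / 308.5 = 0.0073
χ² = 0.4287 + 0.2739 + 0.0073 = 0.7099 ≈ 0.710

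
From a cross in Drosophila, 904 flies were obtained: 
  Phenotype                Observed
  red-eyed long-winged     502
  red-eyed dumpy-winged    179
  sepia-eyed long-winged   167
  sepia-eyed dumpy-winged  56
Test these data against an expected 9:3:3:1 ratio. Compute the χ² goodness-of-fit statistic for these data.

0.657

Under the 9:3:3:1 hypothesis (Σ ratio = 16, N = 904):
  red-eyed long-winged: 904 × 9/16 = 508.5
  red-eyed dumpy-winged: 904 × 3/16 = 169.5
  sepia-eyed long-winged: 904 × 3/16 = 169.5
  sepia-eyed dumpy-winged: 904 × 1/16 = 56.5
χ² = Σ (O − E)² / E
  red-eyed long-winged: (502 − 508.5)² / 508.5 = 0.0831
  red-eyed dumpy-winged: (179 − 169.5)² / 169.5 = 0.5324
  sepia-eyed long-winged: (167 − 169.5)² / 169.5 = 0.0369
  sepia-eyed dumpy-winged: (56 − 56.5)² / 56.5 = 0.0044
χ² = 0.0831 + 0.5324 + 0.0369 + 0.0044 = 0.6568 ≈ 0.657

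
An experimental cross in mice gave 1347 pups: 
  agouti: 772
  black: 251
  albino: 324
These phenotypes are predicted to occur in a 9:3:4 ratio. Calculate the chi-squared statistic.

Total ratio parts = 16. Expected numbers out of 1347:
  agouti: 1347 × 9/16 = 757.6875
  black: 1347 × 3/16 = 252.5625
  albino: 1347 × 4/16 = 336.75
χ² = Σ (O − E)² / E
  agouti: (772 − 757.6875)² / 757.6875 = 0.2704
  black: (251 − 252.5625)² / 252.5625 = 0.0097
  albino: (324 − 336.75)² / 336.75 = 0.4827
χ² = 0.2704 + 0.0097 + 0.4827 = 0.7628 ≈ 0.763

0.763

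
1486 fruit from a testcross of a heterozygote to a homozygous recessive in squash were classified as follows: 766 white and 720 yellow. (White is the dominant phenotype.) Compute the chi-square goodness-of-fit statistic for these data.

1.424

A testcross of a heterozygote (Aa × aa) gives a 1:1 phenotypic ratio.
The 1:1 ratio has 2 parts, so with N = 1486 the expected counts are:
  white: 1486 × 1/2 = 743
  yellow: 1486 × 1/2 = 743
χ² = Σ (O − E)² / E
  white: (766 − 743)² / 743 = 0.7120
  yellow: (720 − 743)² / 743 = 0.7120
χ² = 0.7120 + 0.7120 = 1.424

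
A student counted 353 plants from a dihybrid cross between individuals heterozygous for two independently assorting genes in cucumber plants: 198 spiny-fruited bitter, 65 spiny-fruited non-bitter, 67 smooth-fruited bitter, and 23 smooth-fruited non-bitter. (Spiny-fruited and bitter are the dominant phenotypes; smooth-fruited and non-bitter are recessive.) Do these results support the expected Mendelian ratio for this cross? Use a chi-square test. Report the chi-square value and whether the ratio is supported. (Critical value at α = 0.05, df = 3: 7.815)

A dihybrid F₂ with independent assortment and complete dominance at both loci gives a 9:3:3:1 phenotypic ratio.
The 9:3:3:1 ratio has 16 parts, so with N = 353 the expected counts are:
  spiny-fruited bitter: 353 × 9/16 = 198.5625
  spiny-fruited non-bitter: 353 × 3/16 = 66.1875
  smooth-fruited bitter: 353 × 3/16 = 66.1875
  smooth-fruited non-bitter: 353 × 1/16 = 22.0625
χ² = Σ (O − E)² / E
  spiny-fruited bitter: (198 − 198.5625)² / 198.5625 = 0.0016
  spiny-fruited non-bitter: (65 − 66.1875)² / 66.1875 = 0.0213
  smooth-fruited bitter: (67 − 66.1875)² / 66.1875 = 0.0100
  smooth-fruited non-bitter: (23 − 22.0625)² / 22.0625 = 0.0398
χ² = 0.0016 + 0.0213 + 0.0100 + 0.0398 = 0.0727 ≈ 0.073
Degrees of freedom = 4 − 1 = 3; critical value at α = 0.05 is 7.815.
Since 0.073 < 7.815, we fail to reject the null hypothesis — the data are consistent with the 9:3:3:1 ratio.

0.073; consistent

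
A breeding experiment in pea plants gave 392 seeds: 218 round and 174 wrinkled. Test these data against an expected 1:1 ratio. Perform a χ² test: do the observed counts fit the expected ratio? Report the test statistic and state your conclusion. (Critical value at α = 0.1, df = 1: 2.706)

4.939; not consistent

The 1:1 ratio has 2 parts, so with N = 392 the expected counts are:
  round: 392 × 1/2 = 196
  wrinkled: 392 × 1/2 = 196
χ² = Σ (O − E)² / E
  round: (218 − 196)² / 196 = 2.4694
  wrinkled: (174 − 196)² / 196 = 2.4694
χ² = 2.4694 + 2.4694 = 4.9388 ≈ 4.939
Degrees of freedom = 2 − 1 = 1; critical value at α = 0.1 is 2.706.
Since 4.939 > 2.706, we reject the null hypothesis — the data do not fit the 1:1 ratio.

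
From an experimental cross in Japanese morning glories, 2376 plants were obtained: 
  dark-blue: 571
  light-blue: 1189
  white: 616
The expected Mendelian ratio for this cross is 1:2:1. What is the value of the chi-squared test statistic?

Total ratio parts = 4. Expected numbers out of 2376:
  dark-blue: 2376 × 1/4 = 594
  light-blue: 2376 × 2/4 = 1188
  white: 2376 × 1/4 = 594
χ² = Σ (O − E)² / E
  dark-blue: (571 − 594)² / 594 = 0.8906
  light-blue: (1189 − 1188)² / 1188 = 0.0008
  white: (616 − 594)² / 594 = 0.8148
χ² = 0.8906 + 0.0008 + 0.8148 = 1.7062 ≈ 1.706

1.706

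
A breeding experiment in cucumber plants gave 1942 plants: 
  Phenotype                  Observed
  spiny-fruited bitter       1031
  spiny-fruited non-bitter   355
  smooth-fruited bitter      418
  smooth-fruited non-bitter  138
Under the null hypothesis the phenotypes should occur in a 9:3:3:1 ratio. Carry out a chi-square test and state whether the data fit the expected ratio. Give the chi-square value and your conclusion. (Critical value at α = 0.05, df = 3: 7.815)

The 9:3:3:1 ratio has 16 parts, so with N = 1942 the expected counts are:
  spiny-fruited bitter: 1942 × 9/16 = 1092.375
  spiny-fruited non-bitter: 1942 × 3/16 = 364.125
  smooth-fruited bitter: 1942 × 3/16 = 364.125
  smooth-fruited non-bitter: 1942 × 1/16 = 121.375
χ² = Σ (O − E)² / E
  spiny-fruited bitter: (1031 − 1092.375)² / 1092.375 = 3.4483
  spiny-fruited non-bitter: (355 − 364.125)² / 364.125 = 0.2287
  smooth-fruited bitter: (418 − 364.125)² / 364.125 = 7.9712
  smooth-fruited non-bitter: (138 − 121.375)² / 121.375 = 2.2772
χ² = 3.4483 + 0.2287 + 7.9712 + 2.2772 = 13.9254 ≈ 13.925
Degrees of freedom = 4 − 1 = 3; critical value at α = 0.05 is 7.815.
Since 13.925 > 7.815, we reject the null hypothesis — the data do not fit the 9:3:3:1 ratio.

13.925; not consistent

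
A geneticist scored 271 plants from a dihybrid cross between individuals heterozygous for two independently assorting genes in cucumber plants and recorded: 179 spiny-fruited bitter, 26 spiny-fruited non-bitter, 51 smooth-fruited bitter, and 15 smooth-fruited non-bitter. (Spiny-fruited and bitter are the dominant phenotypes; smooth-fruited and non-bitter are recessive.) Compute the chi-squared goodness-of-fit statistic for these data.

16.967

A dihybrid F₂ with independent assortment and complete dominance at both loci gives a 9:3:3:1 phenotypic ratio.
The 9:3:3:1 ratio has 16 parts, so with N = 271 the expected counts are:
  spiny-fruited bitter: 271 × 9/16 = 152.4375
  spiny-fruited non-bitter: 271 × 3/16 = 50.8125
  smooth-fruited bitter: 271 × 3/16 = 50.8125
  smooth-fruited non-bitter: 271 × 1/16 = 16.9375
χ² = Σ (O − E)² / E
  spiny-fruited bitter: (179 − 152.4375)² / 152.4375 = 4.6286
  spiny-fruited non-bitter: (26 − 50.8125)² / 50.8125 = 12.1163
  smooth-fruited bitter: (51 − 50.8125)² / 50.8125 = 0.0007
  smooth-fruited non-bitter: (15 − 16.9375)² / 16.9375 = 0.2216
χ² = 4.6286 + 12.1163 + 0.0007 + 0.2216 = 16.9672 ≈ 16.967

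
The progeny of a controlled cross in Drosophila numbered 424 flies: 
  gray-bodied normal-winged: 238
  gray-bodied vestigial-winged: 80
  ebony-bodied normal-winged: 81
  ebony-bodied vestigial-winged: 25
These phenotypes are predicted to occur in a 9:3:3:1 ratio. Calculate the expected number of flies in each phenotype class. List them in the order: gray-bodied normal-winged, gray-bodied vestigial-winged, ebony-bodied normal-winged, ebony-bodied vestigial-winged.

238.5, 79.5, 79.5, 26.5

Total ratio parts = 16. Expected numbers out of 424:
  gray-bodied normal-winged: 424 × 9/16 = 238.5
  gray-bodied vestigial-winged: 424 × 3/16 = 79.5
  ebony-bodied normal-winged: 424 × 3/16 = 79.5
  ebony-bodied vestigial-winged: 424 × 1/16 = 26.5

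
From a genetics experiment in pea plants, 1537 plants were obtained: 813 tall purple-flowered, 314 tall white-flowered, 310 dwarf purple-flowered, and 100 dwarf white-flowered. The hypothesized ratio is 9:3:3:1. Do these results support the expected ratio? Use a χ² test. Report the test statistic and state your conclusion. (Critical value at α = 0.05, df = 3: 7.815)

7.200; consistent

Expected counts for N = 1537 under a 9:3:3:1 ratio (total parts = 16):
  tall purple-flowered: 1537 × 9/16 = 864.5625
  tall white-flowered: 1537 × 3/16 = 288.1875
  dwarf purple-flowered: 1537 × 3/16 = 288.1875
  dwarf white-flowered: 1537 × 1/16 = 96.0625
χ² = Σ (O − E)² / E
  tall purple-flowered: (813 − 864.5625)² / 864.5625 = 3.0752
  tall white-flowered: (314 − 288.1875)² / 288.1875 = 2.3120
  dwarf purple-flowered: (310 − 288.1875)² / 288.1875 = 1.6510
  dwarf white-flowered: (100 − 96.0625)² / 96.0625 = 0.1614
χ² = 3.0752 + 2.3120 + 1.6510 + 0.1614 = 7.1996 ≈ 7.200
Degrees of freedom = 4 − 1 = 3; critical value at α = 0.05 is 7.815.
Since 7.200 < 7.815, we fail to reject the null hypothesis — the data are consistent with the 9:3:3:1 ratio.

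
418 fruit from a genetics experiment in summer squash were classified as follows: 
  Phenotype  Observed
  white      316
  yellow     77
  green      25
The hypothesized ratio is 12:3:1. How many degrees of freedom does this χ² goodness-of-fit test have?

A goodness-of-fit test with 3 phenotype classes has df = 3 − 1 = 2.

2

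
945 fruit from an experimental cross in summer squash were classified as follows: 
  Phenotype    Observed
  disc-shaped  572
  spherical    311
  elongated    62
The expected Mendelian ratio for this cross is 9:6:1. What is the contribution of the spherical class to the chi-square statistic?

Expected counts for N = 945 under a 9:6:1 ratio (total parts = 16):
  disc-shaped: 945 × 9/16 = 531.5625
  spherical: 945 × 6/16 = 354.375
  elongated: 945 × 1/16 = 59.0625
Contribution of spherical: (311 − 354.375)² / 354.375 = 5.3090

5.309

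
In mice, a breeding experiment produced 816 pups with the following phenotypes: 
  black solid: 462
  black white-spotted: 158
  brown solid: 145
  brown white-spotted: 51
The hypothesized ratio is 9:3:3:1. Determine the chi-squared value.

0.601

Under the 9:3:3:1 hypothesis (Σ ratio = 16, N = 816):
  black solid: 816 × 9/16 = 459
  black white-spotted: 816 × 3/16 = 153
  brown solid: 816 × 3/16 = 153
  brown white-spotted: 816 × 1/16 = 51
χ² = Σ (O − E)² / E
  black solid: (462 − 459)² / 459 = 0.0196
  black white-spotted: (158 − 153)² / 153 = 0.1634
  brown solid: (145 − 153)² / 153 = 0.4183
  brown white-spotted: (51 − 51)² / 51 = 0.0000
χ² = 0.0196 + 0.1634 + 0.4183 + 0.0000 = 0.6013 ≈ 0.601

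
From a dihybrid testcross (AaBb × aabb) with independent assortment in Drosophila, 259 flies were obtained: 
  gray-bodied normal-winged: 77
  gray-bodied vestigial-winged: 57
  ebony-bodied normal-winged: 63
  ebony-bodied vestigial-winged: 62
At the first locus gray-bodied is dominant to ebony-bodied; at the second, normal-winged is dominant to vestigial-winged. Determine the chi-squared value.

3.409

A dihybrid testcross with independent assortment gives a 1:1:1:1 ratio.
Under the 1:1:1:1 hypothesis (Σ ratio = 4, N = 259):
  gray-bodied normal-winged: 259 × 1/4 = 64.75
  gray-bodied vestigial-winged: 259 × 1/4 = 64.75
  ebony-bodied normal-winged: 259 × 1/4 = 64.75
  ebony-bodied vestigial-winged: 259 × 1/4 = 64.75
χ² = Σ (O − E)² / E
  gray-bodied normal-winged: (77 − 64.75)² / 64.75 = 2.3176
  gray-bodied vestigial-winged: (57 − 64.75)² / 64.75 = 0.9276
  ebony-bodied normal-winged: (63 − 64.75)² / 64.75 = 0.0473
  ebony-bodied vestigial-winged: (62 − 64.75)² / 64.75 = 0.1168
χ² = 2.3176 + 0.9276 + 0.0473 + 0.1168 = 3.4093 ≈ 3.409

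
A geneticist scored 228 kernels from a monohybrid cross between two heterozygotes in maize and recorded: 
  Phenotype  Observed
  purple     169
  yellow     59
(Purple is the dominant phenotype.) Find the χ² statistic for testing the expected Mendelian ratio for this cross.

For a monohybrid cross between heterozygotes with complete dominance, the expected phenotypic ratio is 3:1.
Expected counts for N = 228 under a 3:1 ratio (total parts = 4):
  purple: 228 × 3/4 = 171
  yellow: 228 × 1/4 = 57
χ² = Σ (O − E)² / E
  purple: (169 − 171)² / 171 = 0.0234
  yellow: (59 − 57)² / 57 = 0.0702
χ² = 0.0234 + 0.0702 = 0.0936 ≈ 0.094

0.094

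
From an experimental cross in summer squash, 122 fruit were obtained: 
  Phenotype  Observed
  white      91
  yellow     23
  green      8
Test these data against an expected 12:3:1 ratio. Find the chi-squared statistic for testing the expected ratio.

Expected counts for N = 122 under a 12:3:1 ratio (total parts = 16):
  white: 122 × 12/16 = 91.5
  yellow: 122 × 3/16 = 22.875
  green: 122 × 1/16 = 7.625
χ² = Σ (O − E)² / E
  white: (91 − 91.5)² / 91.5 = 0.0027
  yellow: (23 − 22.875)² / 22.875 = 0.0007
  green: (8 − 7.625)² / 7.625 = 0.0184
χ² = 0.0027 + 0.0007 + 0.0184 = 0.0218 ≈ 0.022

0.022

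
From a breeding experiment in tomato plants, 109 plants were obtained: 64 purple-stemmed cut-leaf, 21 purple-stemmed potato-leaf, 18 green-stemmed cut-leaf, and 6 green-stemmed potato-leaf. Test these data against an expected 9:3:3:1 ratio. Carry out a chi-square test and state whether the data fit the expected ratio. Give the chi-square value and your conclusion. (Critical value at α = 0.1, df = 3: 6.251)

Under the 9:3:3:1 hypothesis (Σ ratio = 16, N = 109):
  purple-stemmed cut-leaf: 109 × 9/16 = 61.3125
  purple-stemmed potato-leaf: 109 × 3/16 = 20.4375
  green-stemmed cut-leaf: 109 × 3/16 = 20.4375
  green-stemmed potato-leaf: 109 × 1/16 = 6.8125
χ² = Σ (O − E)² / E
  purple-stemmed cut-leaf: (64 − 61.3125)² / 61.3125 = 0.1178
  purple-stemmed potato-leaf: (21 − 20.4375)² / 20.4375 = 0.0155
  green-stemmed cut-leaf: (18 − 20.4375)² / 20.4375 = 0.2907
  green-stemmed potato-leaf: (6 − 6.8125)² / 6.8125 = 0.0969
χ² = 0.1178 + 0.0155 + 0.2907 + 0.0969 = 0.5209 ≈ 0.521
Degrees of freedom = 4 − 1 = 3; critical value at α = 0.1 is 6.251.
Since 0.521 < 6.251, we fail to reject the null hypothesis — the data are consistent with the 9:3:3:1 ratio.

0.521; consistent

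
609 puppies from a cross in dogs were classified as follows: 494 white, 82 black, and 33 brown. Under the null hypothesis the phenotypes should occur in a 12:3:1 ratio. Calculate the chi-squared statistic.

Under the 12:3:1 hypothesis (Σ ratio = 16, N = 609):
  white: 609 × 12/16 = 456.75
  black: 609 × 3/16 = 114.1875
  brown: 609 × 1/16 = 38.0625
χ² = Σ (O − E)² / E
  white: (494 − 456.75)² / 456.75 = 3.0379
  black: (82 − 114.1875)² / 114.1875 = 9.0731
  brown: (33 − 38.0625)² / 38.0625 = 0.6733
χ² = 3.0379 + 9.0731 + 0.6733 = 12.7843 ≈ 12.784

12.784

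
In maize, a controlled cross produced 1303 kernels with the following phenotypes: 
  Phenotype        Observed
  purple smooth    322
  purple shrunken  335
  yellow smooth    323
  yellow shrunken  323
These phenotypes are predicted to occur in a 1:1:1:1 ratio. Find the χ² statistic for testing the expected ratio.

0.352

Expected counts for N = 1303 under a 1:1:1:1 ratio (total parts = 4):
  purple smooth: 1303 × 1/4 = 325.75
  purple shrunken: 1303 × 1/4 = 325.75
  yellow smooth: 1303 × 1/4 = 325.75
  yellow shrunken: 1303 × 1/4 = 325.75
χ² = Σ (O − E)² / E
  purple smooth: (322 − 325.75)² / 325.75 = 0.0432
  purple shrunken: (335 − 325.75)² / 325.75 = 0.2627
  yellow smooth: (323 − 325.75)² / 325.75 = 0.0232
  yellow shrunken: (323 − 325.75)² / 325.75 = 0.0232
χ² = 0.0432 + 0.2627 + 0.0232 + 0.0232 = 0.3523 ≈ 0.352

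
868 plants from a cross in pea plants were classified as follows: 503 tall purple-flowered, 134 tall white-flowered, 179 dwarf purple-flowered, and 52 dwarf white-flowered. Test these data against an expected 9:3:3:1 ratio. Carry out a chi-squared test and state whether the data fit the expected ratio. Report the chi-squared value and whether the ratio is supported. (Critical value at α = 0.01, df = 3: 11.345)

7.240; consistent

Under the 9:3:3:1 hypothesis (Σ ratio = 16, N = 868):
  tall purple-flowered: 868 × 9/16 = 488.25
  tall white-flowered: 868 × 3/16 = 162.75
  dwarf purple-flowered: 868 × 3/16 = 162.75
  dwarf white-flowered: 868 × 1/16 = 54.25
χ² = Σ (O − E)² / E
  tall purple-flowered: (503 − 488.25)² / 488.25 = 0.4456
  tall white-flowered: (134 − 162.75)² / 162.75 = 5.0787
  dwarf purple-flowered: (179 − 162.75)² / 162.75 = 1.6225
  dwarf white-flowered: (52 − 54.25)² / 54.25 = 0.0933
χ² = 0.4456 + 5.0787 + 1.6225 + 0.0933 = 7.2401 ≈ 7.240
Degrees of freedom = 4 − 1 = 3; critical value at α = 0.01 is 11.345.
Since 7.240 < 11.345, we fail to reject the null hypothesis — the data are consistent with the 9:3:3:1 ratio.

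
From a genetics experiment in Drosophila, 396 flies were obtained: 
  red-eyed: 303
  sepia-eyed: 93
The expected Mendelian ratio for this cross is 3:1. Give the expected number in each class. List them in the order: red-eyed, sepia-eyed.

Expected counts for N = 396 under a 3:1 ratio (total parts = 4):
  red-eyed: 396 × 3/4 = 297
  sepia-eyed: 396 × 1/4 = 99

297, 99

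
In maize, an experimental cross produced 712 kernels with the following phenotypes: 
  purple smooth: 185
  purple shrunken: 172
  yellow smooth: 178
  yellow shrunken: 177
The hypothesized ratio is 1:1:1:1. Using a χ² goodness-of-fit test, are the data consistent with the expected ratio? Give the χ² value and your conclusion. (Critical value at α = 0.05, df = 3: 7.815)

Under the 1:1:1:1 hypothesis (Σ ratio = 4, N = 712):
  purple smooth: 712 × 1/4 = 178
  purple shrunken: 712 × 1/4 = 178
  yellow smooth: 712 × 1/4 = 178
  yellow shrunken: 712 × 1/4 = 178
χ² = Σ (O − E)² / E
  purple smooth: (185 − 178)² / 178 = 0.2753
  purple shrunken: (172 − 178)² / 178 = 0.2022
  yellow smooth: (178 − 178)² / 178 = 0.0000
  yellow shrunken: (177 − 178)² / 178 = 0.0056
χ² = 0.2753 + 0.2022 + 0.0000 + 0.0056 = 0.4831 ≈ 0.483
Degrees of freedom = 4 − 1 = 3; critical value at α = 0.05 is 7.815.
Since 0.483 < 7.815, we fail to reject the null hypothesis — the data are consistent with the 1:1:1:1 ratio.

0.483; consistent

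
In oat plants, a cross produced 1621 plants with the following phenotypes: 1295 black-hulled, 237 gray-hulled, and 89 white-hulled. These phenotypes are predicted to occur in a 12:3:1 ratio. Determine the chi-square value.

21.404

The 12:3:1 ratio has 16 parts, so with N = 1621 the expected counts are:
  black-hulled: 1621 × 12/16 = 1215.75
  gray-hulled: 1621 × 3/16 = 303.9375
  white-hulled: 1621 × 1/16 = 101.3125
χ² = Σ (O − E)² / E
  black-hulled: (1295 − 1215.75)² / 1215.75 = 5.1660
  gray-hulled: (237 − 303.9375)² / 303.9375 = 14.7419
  white-hulled: (89 − 101.3125)² / 101.3125 = 1.4963
χ² = 5.1660 + 14.7419 + 1.4963 = 21.4042 ≈ 21.404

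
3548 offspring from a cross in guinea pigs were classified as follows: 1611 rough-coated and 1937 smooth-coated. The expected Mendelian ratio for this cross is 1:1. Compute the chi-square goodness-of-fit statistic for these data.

The 1:1 ratio has 2 parts, so with N = 3548 the expected counts are:
  rough-coated: 3548 × 1/2 = 1774
  smooth-coated: 3548 × 1/2 = 1774
χ² = Σ (O − E)² / E
  rough-coated: (1611 − 1774)² / 1774 = 14.9769
  smooth-coated: (1937 − 1774)² / 1774 = 14.9769
χ² = 14.9769 + 14.9769 = 29.9538 ≈ 29.954

29.954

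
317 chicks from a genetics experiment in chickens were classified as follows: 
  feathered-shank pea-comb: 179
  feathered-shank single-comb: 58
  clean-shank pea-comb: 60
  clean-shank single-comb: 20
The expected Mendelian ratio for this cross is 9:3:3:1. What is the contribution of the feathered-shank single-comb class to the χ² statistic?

0.035

Total ratio parts = 16. Expected numbers out of 317:
  feathered-shank pea-comb: 317 × 9/16 = 178.3125
  feathered-shank single-comb: 317 × 3/16 = 59.4375
  clean-shank pea-comb: 317 × 3/16 = 59.4375
  clean-shank single-comb: 317 × 1/16 = 19.8125
Contribution of feathered-shank single-comb: (58 − 59.4375)² / 59.4375 = 0.0348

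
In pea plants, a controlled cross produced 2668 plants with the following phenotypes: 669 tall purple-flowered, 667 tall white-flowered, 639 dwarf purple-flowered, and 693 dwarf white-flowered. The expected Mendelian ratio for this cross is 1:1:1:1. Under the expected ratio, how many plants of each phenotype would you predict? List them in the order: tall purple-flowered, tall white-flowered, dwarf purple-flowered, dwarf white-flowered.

667, 667, 667, 667

The 1:1:1:1 ratio has 4 parts, so with N = 2668 the expected counts are:
  tall purple-flowered: 2668 × 1/4 = 667
  tall white-flowered: 2668 × 1/4 = 667
  dwarf purple-flowered: 2668 × 1/4 = 667
  dwarf white-flowered: 2668 × 1/4 = 667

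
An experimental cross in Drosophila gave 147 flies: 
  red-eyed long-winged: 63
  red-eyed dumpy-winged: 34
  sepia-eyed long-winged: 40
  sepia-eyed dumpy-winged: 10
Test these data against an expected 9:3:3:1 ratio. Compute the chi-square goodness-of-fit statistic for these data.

11.875

Expected counts for N = 147 under a 9:3:3:1 ratio (total parts = 16):
  red-eyed long-winged: 147 × 9/16 = 82.6875
  red-eyed dumpy-winged: 147 × 3/16 = 27.5625
  sepia-eyed long-winged: 147 × 3/16 = 27.5625
  sepia-eyed dumpy-winged: 147 × 1/16 = 9.1875
χ² = Σ (O − E)² / E
  red-eyed long-winged: (63 − 82.6875)² / 82.6875 = 4.6875
  red-eyed dumpy-winged: (34 − 27.5625)² / 27.5625 = 1.5035
  sepia-eyed long-winged: (40 − 27.5625)² / 27.5625 = 5.6124
  sepia-eyed dumpy-winged: (10 − 9.1875)² / 9.1875 = 0.0719
χ² = 4.6875 + 1.5035 + 5.6124 + 0.0719 = 11.8753 ≈ 11.875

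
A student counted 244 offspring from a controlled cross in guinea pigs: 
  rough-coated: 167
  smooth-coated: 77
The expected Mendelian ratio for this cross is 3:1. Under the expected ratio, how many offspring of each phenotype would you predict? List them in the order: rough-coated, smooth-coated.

The 3:1 ratio has 4 parts, so with N = 244 the expected counts are:
  rough-coated: 244 × 3/4 = 183
  smooth-coated: 244 × 1/4 = 61

183, 61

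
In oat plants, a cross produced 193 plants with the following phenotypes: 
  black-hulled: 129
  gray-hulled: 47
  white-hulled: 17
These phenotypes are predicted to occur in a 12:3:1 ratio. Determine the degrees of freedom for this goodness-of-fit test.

A goodness-of-fit test with 3 phenotype classes has df = 3 − 1 = 2.

2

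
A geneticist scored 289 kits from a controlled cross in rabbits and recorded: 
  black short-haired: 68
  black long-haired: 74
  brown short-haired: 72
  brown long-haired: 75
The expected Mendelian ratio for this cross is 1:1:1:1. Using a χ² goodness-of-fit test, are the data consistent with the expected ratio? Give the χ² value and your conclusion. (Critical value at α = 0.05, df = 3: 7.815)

0.398; consistent

Under the 1:1:1:1 hypothesis (Σ ratio = 4, N = 289):
  black short-haired: 289 × 1/4 = 72.25
  black long-haired: 289 × 1/4 = 72.25
  brown short-haired: 289 × 1/4 = 72.25
  brown long-haired: 289 × 1/4 = 72.25
χ² = Σ (O − E)² / E
  black short-haired: (68 − 72.25)² / 72.25 = 0.2500
  black long-haired: (74 − 72.25)² / 72.25 = 0.0424
  brown short-haired: (72 − 72.25)² / 72.25 = 0.0009
  brown long-haired: (75 − 72.25)² / 72.25 = 0.1047
χ² = 0.2500 + 0.0424 + 0.0009 + 0.1047 = 0.398
Degrees of freedom = 4 − 1 = 3; critical value at α = 0.05 is 7.815.
Since 0.398 < 7.815, we fail to reject the null hypothesis — the data are consistent with the 1:1:1:1 ratio.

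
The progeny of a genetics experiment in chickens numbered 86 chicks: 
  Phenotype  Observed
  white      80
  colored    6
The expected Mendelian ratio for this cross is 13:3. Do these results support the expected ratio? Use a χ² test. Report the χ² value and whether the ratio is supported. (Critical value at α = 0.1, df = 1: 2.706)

7.825; not consistent

Under the 13:3 hypothesis (Σ ratio = 16, N = 86):
  white: 86 × 13/16 = 69.875
  colored: 86 × 3/16 = 16.125
χ² = Σ (O − E)² / E
  white: (80 − 69.875)² / 69.875 = 1.4671
  colored: (6 − 16.125)² / 16.125 = 6.3576
χ² = 1.4671 + 6.3576 = 7.8247 ≈ 7.825
Degrees of freedom = 2 − 1 = 1; critical value at α = 0.1 is 2.706.
Since 7.825 > 2.706, we reject the null hypothesis — the data do not fit the 13:3 ratio.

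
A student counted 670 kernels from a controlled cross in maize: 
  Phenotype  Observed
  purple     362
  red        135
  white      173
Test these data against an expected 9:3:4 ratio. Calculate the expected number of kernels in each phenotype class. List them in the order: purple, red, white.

376.875, 125.625, 167.5

Under the 9:3:4 hypothesis (Σ ratio = 16, N = 670):
  purple: 670 × 9/16 = 376.875
  red: 670 × 3/16 = 125.625
  white: 670 × 4/16 = 167.5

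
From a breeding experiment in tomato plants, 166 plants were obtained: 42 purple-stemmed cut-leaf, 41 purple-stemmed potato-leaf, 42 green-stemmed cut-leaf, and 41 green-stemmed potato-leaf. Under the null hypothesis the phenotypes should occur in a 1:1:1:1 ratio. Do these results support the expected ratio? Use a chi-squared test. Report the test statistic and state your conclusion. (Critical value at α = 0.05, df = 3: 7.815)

The 1:1:1:1 ratio has 4 parts, so with N = 166 the expected counts are:
  purple-stemmed cut-leaf: 166 × 1/4 = 41.5
  purple-stemmed potato-leaf: 166 × 1/4 = 41.5
  green-stemmed cut-leaf: 166 × 1/4 = 41.5
  green-stemmed potato-leaf: 166 × 1/4 = 41.5
χ² = Σ (O − E)² / E
  purple-stemmed cut-leaf: (42 − 41.5)² / 41.5 = 0.0060
  purple-stemmed potato-leaf: (41 − 41.5)² / 41.5 = 0.0060
  green-stemmed cut-leaf: (42 − 41.5)² / 41.5 = 0.0060
  green-stemmed potato-leaf: (41 − 41.5)² / 41.5 = 0.0060
χ² = 0.0060 + 0.0060 + 0.0060 + 0.0060 = 0.024
Degrees of freedom = 4 − 1 = 3; critical value at α = 0.05 is 7.815.
Since 0.024 < 7.815, we fail to reject the null hypothesis — the data are consistent with the 1:1:1:1 ratio.

0.024; consistent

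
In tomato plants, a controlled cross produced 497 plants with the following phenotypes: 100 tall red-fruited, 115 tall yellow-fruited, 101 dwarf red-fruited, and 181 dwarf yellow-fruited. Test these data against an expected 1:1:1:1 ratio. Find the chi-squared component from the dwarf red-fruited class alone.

Expected counts for N = 497 under a 1:1:1:1 ratio (total parts = 4):
  tall red-fruited: 497 × 1/4 = 124.25
  tall yellow-fruited: 497 × 1/4 = 124.25
  dwarf red-fruited: 497 × 1/4 = 124.25
  dwarf yellow-fruited: 497 × 1/4 = 124.25
Contribution of dwarf red-fruited: (101 − 124.25)² / 124.25 = 4.3506

4.351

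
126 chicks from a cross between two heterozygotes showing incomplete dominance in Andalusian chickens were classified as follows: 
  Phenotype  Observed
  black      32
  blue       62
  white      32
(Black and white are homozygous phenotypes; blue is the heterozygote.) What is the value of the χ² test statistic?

0.032

With incomplete dominance, a heterozygote × heterozygote cross gives a 1:2:1 phenotypic ratio.
Expected counts for N = 126 under a 1:2:1 ratio (total parts = 4):
  black: 126 × 1/4 = 31.5
  blue: 126 × 2/4 = 63
  white: 126 × 1/4 = 31.5
χ² = Σ (O − E)² / E
  black: (32 − 31.5)² / 31.5 = 0.0079
  blue: (62 − 63)² / 63 = 0.0159
  white: (32 − 31.5)² / 31.5 = 0.0079
χ² = 0.0079 + 0.0159 + 0.0079 = 0.0317 ≈ 0.032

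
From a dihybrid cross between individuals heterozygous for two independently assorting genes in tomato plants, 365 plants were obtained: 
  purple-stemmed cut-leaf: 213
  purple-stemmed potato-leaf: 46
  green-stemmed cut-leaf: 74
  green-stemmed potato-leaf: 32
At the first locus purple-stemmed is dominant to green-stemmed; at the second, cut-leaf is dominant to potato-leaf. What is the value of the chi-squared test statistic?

11.796

A dihybrid F₂ with independent assortment and complete dominance at both loci gives a 9:3:3:1 phenotypic ratio.
Expected counts for N = 365 under a 9:3:3:1 ratio (total parts = 16):
  purple-stemmed cut-leaf: 365 × 9/16 = 205.3125
  purple-stemmed potato-leaf: 365 × 3/16 = 68.4375
  green-stemmed cut-leaf: 365 × 3/16 = 68.4375
  green-stemmed potato-leaf: 365 × 1/16 = 22.8125
χ² = Σ (O − E)² / E
  purple-stemmed cut-leaf: (213 − 205.3125)² / 205.3125 = 0.2878
  purple-stemmed potato-leaf: (46 − 68.4375)² / 68.4375 = 7.3562
  green-stemmed cut-leaf: (74 − 68.4375)² / 68.4375 = 0.4521
  green-stemmed potato-leaf: (32 − 22.8125)² / 22.8125 = 3.7002
χ² = 0.2878 + 7.3562 + 0.4521 + 3.7002 = 11.7963 ≈ 11.796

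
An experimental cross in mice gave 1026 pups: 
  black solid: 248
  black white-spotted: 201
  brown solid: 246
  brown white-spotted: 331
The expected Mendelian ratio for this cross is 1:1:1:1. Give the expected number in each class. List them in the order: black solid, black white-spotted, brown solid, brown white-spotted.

256.5, 256.5, 256.5, 256.5

The 1:1:1:1 ratio has 4 parts, so with N = 1026 the expected counts are:
  black solid: 1026 × 1/4 = 256.5
  black white-spotted: 1026 × 1/4 = 256.5
  brown solid: 1026 × 1/4 = 256.5
  brown white-spotted: 1026 × 1/4 = 256.5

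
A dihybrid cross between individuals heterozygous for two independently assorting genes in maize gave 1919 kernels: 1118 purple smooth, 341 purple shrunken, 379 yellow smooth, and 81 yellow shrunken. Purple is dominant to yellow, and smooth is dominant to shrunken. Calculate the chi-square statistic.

16.025

A dihybrid F₂ with independent assortment and complete dominance at both loci gives a 9:3:3:1 phenotypic ratio.
Total ratio parts = 16. Expected numbers out of 1919:
  purple smooth: 1919 × 9/16 = 1079.4375
  purple shrunken: 1919 × 3/16 = 359.8125
  yellow smooth: 1919 × 3/16 = 359.8125
  yellow shrunken: 1919 × 1/16 = 119.9375
χ² = Σ (O − E)² / E
  purple smooth: (1118 − 1079.4375)² / 1079.4375 = 1.3776
  purple shrunken: (341 − 359.8125)² / 359.8125 = 0.9836
  yellow smooth: (379 − 359.8125)² / 359.8125 = 1.0232
  yellow shrunken: (81 − 119.9375)² / 119.9375 = 12.6410
χ² = 1.3776 + 0.9836 + 1.0232 + 12.6410 = 16.0254 ≈ 16.025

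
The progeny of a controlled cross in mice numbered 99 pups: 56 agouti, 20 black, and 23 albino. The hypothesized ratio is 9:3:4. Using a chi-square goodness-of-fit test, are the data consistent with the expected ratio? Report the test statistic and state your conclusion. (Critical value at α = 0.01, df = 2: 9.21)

0.237; consistent

The 9:3:4 ratio has 16 parts, so with N = 99 the expected counts are:
  agouti: 99 × 9/16 = 55.6875
  black: 99 × 3/16 = 18.5625
  albino: 99 × 4/16 = 24.75
χ² = Σ (O − E)² / E
  agouti: (56 − 55.6875)² / 55.6875 = 0.0018
  black: (20 − 18.5625)² / 18.5625 = 0.1113
  albino: (23 − 24.75)² / 24.75 = 0.1237
χ² = 0.0018 + 0.1113 + 0.1237 = 0.2368 ≈ 0.237
Degrees of freedom = 3 − 1 = 2; critical value at α = 0.01 is 9.21.
Since 0.237 < 9.21, we fail to reject the null hypothesis — the data are consistent with the 9:3:4 ratio.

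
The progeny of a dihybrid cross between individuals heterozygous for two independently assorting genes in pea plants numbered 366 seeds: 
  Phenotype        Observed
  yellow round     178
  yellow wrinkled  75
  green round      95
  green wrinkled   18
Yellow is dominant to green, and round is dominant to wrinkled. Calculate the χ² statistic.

15.542

A dihybrid F₂ with independent assortment and complete dominance at both loci gives a 9:3:3:1 phenotypic ratio.
Total ratio parts = 16. Expected numbers out of 366:
  yellow round: 366 × 9/16 = 205.875
  yellow wrinkled: 366 × 3/16 = 68.625
  green round: 366 × 3/16 = 68.625
  green wrinkled: 366 × 1/16 = 22.875
χ² = Σ (O − E)² / E
  yellow round: (178 − 205.875)² / 205.875 = 3.7742
  yellow wrinkled: (75 − 68.625)² / 68.625 = 0.5922
  green round: (95 − 68.625)² / 68.625 = 10.1368
  green wrinkled: (18 − 22.875)² / 22.875 = 1.0389
χ² = 3.7742 + 0.5922 + 10.1368 + 1.0389 = 15.5421 ≈ 15.542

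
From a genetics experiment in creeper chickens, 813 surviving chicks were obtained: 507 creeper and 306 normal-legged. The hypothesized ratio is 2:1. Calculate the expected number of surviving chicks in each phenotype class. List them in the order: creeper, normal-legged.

Total ratio parts = 3. Expected numbers out of 813:
  creeper: 813 × 2/3 = 542
  normal-legged: 813 × 1/3 = 271

542, 271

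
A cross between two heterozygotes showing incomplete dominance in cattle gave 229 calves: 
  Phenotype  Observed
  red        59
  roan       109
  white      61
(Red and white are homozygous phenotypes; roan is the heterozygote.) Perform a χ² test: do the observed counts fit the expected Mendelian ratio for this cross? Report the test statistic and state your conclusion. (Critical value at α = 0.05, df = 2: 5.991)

With incomplete dominance, a heterozygote × heterozygote cross gives a 1:2:1 phenotypic ratio.
Total ratio parts = 4. Expected numbers out of 229:
  red: 229 × 1/4 = 57.25
  roan: 229 × 2/4 = 114.5
  white: 229 × 1/4 = 57.25
χ² = Σ (O − E)² / E
  red: (59 − 57.25)² / 57.25 = 0.0535
  roan: (109 − 114.5)² / 114.5 = 0.2642
  white: (61 − 57.25)² / 57.25 = 0.2456
χ² = 0.0535 + 0.2642 + 0.2456 = 0.5633 ≈ 0.563
Degrees of freedom = 3 − 1 = 2; critical value at α = 0.05 is 5.991.
Since 0.563 < 5.991, we fail to reject the null hypothesis — the data are consistent with the 1:2:1 ratio.

0.563; consistent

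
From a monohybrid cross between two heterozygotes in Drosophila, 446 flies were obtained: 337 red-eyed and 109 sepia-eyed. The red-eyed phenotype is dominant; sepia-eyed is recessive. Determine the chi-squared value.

For a monohybrid cross between heterozygotes with complete dominance, the expected phenotypic ratio is 3:1.
Expected counts for N = 446 under a 3:1 ratio (total parts = 4):
  red-eyed: 446 × 3/4 = 334.5
  sepia-eyed: 446 × 1/4 = 111.5
χ² = Σ (O − E)² / E
  red-eyed: (337 − 334.5)² / 334.5 = 0.0187
  sepia-eyed: (109 − 111.5)² / 111.5 = 0.0561
χ² = 0.0187 + 0.0561 = 0.0748 ≈ 0.075

0.075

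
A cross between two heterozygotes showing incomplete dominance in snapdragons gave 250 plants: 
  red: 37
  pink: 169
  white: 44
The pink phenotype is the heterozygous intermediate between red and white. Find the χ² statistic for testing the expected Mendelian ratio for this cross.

With incomplete dominance, a heterozygote × heterozygote cross gives a 1:2:1 phenotypic ratio.
Total ratio parts = 4. Expected numbers out of 250:
  red: 250 × 1/4 = 62.5
  pink: 250 × 2/4 = 125
  white: 250 × 1/4 = 62.5
χ² = Σ (O − E)² / E
  red: (37 − 62.5)² / 62.5 = 10.4040
  pink: (169 − 125)² / 125 = 15.4880
  white: (44 − 62.5)² / 62.5 = 5.4760
χ² = 10.4040 + 15.4880 + 5.4760 = 31.368

31.368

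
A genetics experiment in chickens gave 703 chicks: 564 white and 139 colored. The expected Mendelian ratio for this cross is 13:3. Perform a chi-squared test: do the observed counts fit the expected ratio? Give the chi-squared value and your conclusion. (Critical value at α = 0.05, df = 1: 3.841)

0.482; consistent

Under the 13:3 hypothesis (Σ ratio = 16, N = 703):
  white: 703 × 13/16 = 571.1875
  colored: 703 × 3/16 = 131.8125
χ² = Σ (O − E)² / E
  white: (564 − 571.1875)² / 571.1875 = 0.0904
  colored: (139 − 131.8125)² / 131.8125 = 0.3919
χ² = 0.0904 + 0.3919 = 0.4823 ≈ 0.482
Degrees of freedom = 2 − 1 = 1; critical value at α = 0.05 is 3.841.
Since 0.482 < 3.841, we fail to reject the null hypothesis — the data are consistent with the 13:3 ratio.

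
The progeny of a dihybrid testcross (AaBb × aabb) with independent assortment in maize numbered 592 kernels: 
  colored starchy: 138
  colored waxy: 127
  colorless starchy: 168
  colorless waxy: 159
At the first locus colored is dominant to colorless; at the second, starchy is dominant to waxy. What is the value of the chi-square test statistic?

7.176

A dihybrid testcross with independent assortment gives a 1:1:1:1 ratio.
Total ratio parts = 4. Expected numbers out of 592:
  colored starchy: 592 × 1/4 = 148
  colored waxy: 592 × 1/4 = 148
  colorless starchy: 592 × 1/4 = 148
  colorless waxy: 592 × 1/4 = 148
χ² = Σ (O − E)² / E
  colored starchy: (138 − 148)² / 148 = 0.6757
  colored waxy: (127 − 148)² / 148 = 2.9797
  colorless starchy: (168 − 148)² / 148 = 2.7027
  colorless waxy: (159 − 148)² / 148 = 0.8176
χ² = 0.6757 + 2.9797 + 2.7027 + 0.8176 = 7.1757 ≈ 7.176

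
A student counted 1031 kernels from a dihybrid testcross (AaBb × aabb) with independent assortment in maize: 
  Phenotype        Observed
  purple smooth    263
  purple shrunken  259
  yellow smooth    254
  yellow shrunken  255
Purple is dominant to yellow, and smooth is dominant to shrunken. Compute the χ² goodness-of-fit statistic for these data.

0.197

A dihybrid testcross with independent assortment gives a 1:1:1:1 ratio.
The 1:1:1:1 ratio has 4 parts, so with N = 1031 the expected counts are:
  purple smooth: 1031 × 1/4 = 257.75
  purple shrunken: 1031 × 1/4 = 257.75
  yellow smooth: 1031 × 1/4 = 257.75
  yellow shrunken: 1031 × 1/4 = 257.75
χ² = Σ (O − E)² / E
  purple smooth: (263 − 257.75)² / 257.75 = 0.1069
  purple shrunken: (259 − 257.75)² / 257.75 = 0.0061
  yellow smooth: (254 − 257.75)² / 257.75 = 0.0546
  yellow shrunken: (255 − 257.75)² / 257.75 = 0.0293
χ² = 0.1069 + 0.0061 + 0.0546 + 0.0293 = 0.1969 ≈ 0.197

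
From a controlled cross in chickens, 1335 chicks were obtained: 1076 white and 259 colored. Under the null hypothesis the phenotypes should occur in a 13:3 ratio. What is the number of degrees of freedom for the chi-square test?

1

A goodness-of-fit test with 2 phenotype classes has df = 2 − 1 = 1.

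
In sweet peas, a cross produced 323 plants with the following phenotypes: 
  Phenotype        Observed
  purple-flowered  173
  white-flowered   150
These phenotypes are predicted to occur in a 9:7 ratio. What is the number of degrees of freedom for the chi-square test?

1

A goodness-of-fit test with 2 phenotype classes has df = 2 − 1 = 1.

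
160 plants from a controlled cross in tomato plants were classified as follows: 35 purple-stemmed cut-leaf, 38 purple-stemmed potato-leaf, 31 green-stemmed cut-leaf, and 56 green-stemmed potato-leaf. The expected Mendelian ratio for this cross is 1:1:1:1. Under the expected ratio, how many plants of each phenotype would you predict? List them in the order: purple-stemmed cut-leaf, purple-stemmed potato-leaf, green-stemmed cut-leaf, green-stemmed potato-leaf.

Under the 1:1:1:1 hypothesis (Σ ratio = 4, N = 160):
  purple-stemmed cut-leaf: 160 × 1/4 = 40
  purple-stemmed potato-leaf: 160 × 1/4 = 40
  green-stemmed cut-leaf: 160 × 1/4 = 40
  green-stemmed potato-leaf: 160 × 1/4 = 40

40, 40, 40, 40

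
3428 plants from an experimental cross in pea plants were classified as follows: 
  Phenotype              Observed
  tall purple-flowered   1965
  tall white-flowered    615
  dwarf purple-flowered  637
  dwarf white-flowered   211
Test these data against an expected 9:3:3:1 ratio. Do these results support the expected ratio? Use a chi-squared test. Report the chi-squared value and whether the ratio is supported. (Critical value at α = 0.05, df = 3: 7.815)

1.999; consistent

Total ratio parts = 16. Expected numbers out of 3428:
  tall purple-flowered: 3428 × 9/16 = 1928.25
  tall white-flowered: 3428 × 3/16 = 642.75
  dwarf purple-flowered: 3428 × 3/16 = 642.75
  dwarf white-flowered: 3428 × 1/16 = 214.25
χ² = Σ (O − E)² / E
  tall purple-flowered: (1965 − 1928.25)² / 1928.25 = 0.7004
  tall white-flowered: (615 − 642.75)² / 642.75 = 1.1981
  dwarf purple-flowered: (637 − 642.75)² / 642.75 = 0.0514
  dwarf white-flowered: (211 − 214.25)² / 214.25 = 0.0493
χ² = 0.7004 + 1.1981 + 0.0514 + 0.0493 = 1.9992 ≈ 1.999
Degrees of freedom = 4 − 1 = 3; critical value at α = 0.05 is 7.815.
Since 1.999 < 7.815, we fail to reject the null hypothesis — the data are consistent with the 9:3:3:1 ratio.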